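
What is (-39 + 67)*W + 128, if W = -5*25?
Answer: -3372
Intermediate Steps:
W = -125
(-39 + 67)*W + 128 = (-39 + 67)*(-125) + 128 = 28*(-125) + 128 = -3500 + 128 = -3372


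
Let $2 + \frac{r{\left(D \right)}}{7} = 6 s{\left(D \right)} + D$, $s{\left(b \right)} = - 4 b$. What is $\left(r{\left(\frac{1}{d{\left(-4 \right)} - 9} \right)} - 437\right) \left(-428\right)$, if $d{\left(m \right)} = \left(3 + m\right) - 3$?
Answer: $\frac{2440456}{13} \approx 1.8773 \cdot 10^{5}$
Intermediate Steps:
$d{\left(m \right)} = m$
$r{\left(D \right)} = -14 - 161 D$ ($r{\left(D \right)} = -14 + 7 \left(6 \left(- 4 D\right) + D\right) = -14 + 7 \left(- 24 D + D\right) = -14 + 7 \left(- 23 D\right) = -14 - 161 D$)
$\left(r{\left(\frac{1}{d{\left(-4 \right)} - 9} \right)} - 437\right) \left(-428\right) = \left(\left(-14 - \frac{161}{-4 - 9}\right) - 437\right) \left(-428\right) = \left(\left(-14 - \frac{161}{-13}\right) - 437\right) \left(-428\right) = \left(\left(-14 - - \frac{161}{13}\right) - 437\right) \left(-428\right) = \left(\left(-14 + \frac{161}{13}\right) - 437\right) \left(-428\right) = \left(- \frac{21}{13} - 437\right) \left(-428\right) = \left(- \frac{5702}{13}\right) \left(-428\right) = \frac{2440456}{13}$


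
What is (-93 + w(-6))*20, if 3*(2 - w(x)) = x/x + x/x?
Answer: -5500/3 ≈ -1833.3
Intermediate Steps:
w(x) = 4/3 (w(x) = 2 - (x/x + x/x)/3 = 2 - (1 + 1)/3 = 2 - 1/3*2 = 2 - 2/3 = 4/3)
(-93 + w(-6))*20 = (-93 + 4/3)*20 = -275/3*20 = -5500/3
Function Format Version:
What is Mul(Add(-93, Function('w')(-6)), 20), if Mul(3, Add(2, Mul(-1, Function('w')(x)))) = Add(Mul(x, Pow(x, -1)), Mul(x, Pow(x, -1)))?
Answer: Rational(-5500, 3) ≈ -1833.3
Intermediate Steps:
Function('w')(x) = Rational(4, 3) (Function('w')(x) = Add(2, Mul(Rational(-1, 3), Add(Mul(x, Pow(x, -1)), Mul(x, Pow(x, -1))))) = Add(2, Mul(Rational(-1, 3), Add(1, 1))) = Add(2, Mul(Rational(-1, 3), 2)) = Add(2, Rational(-2, 3)) = Rational(4, 3))
Mul(Add(-93, Function('w')(-6)), 20) = Mul(Add(-93, Rational(4, 3)), 20) = Mul(Rational(-275, 3), 20) = Rational(-5500, 3)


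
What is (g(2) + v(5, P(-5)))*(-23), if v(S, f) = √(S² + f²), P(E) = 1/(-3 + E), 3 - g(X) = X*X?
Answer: 23 - 23*√1601/8 ≈ -92.036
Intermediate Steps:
g(X) = 3 - X² (g(X) = 3 - X*X = 3 - X²)
(g(2) + v(5, P(-5)))*(-23) = ((3 - 1*2²) + √(5² + (1/(-3 - 5))²))*(-23) = ((3 - 1*4) + √(25 + (1/(-8))²))*(-23) = ((3 - 4) + √(25 + (-⅛)²))*(-23) = (-1 + √(25 + 1/64))*(-23) = (-1 + √(1601/64))*(-23) = (-1 + √1601/8)*(-23) = 23 - 23*√1601/8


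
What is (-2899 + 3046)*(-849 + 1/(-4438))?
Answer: -79125123/634 ≈ -1.2480e+5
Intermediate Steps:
(-2899 + 3046)*(-849 + 1/(-4438)) = 147*(-849 - 1/4438) = 147*(-3767863/4438) = -79125123/634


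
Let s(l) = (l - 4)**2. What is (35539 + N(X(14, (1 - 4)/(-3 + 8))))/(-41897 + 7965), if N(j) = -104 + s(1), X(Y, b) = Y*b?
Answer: -8861/8483 ≈ -1.0446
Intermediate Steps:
s(l) = (-4 + l)**2
N(j) = -95 (N(j) = -104 + (-4 + 1)**2 = -104 + (-3)**2 = -104 + 9 = -95)
(35539 + N(X(14, (1 - 4)/(-3 + 8))))/(-41897 + 7965) = (35539 - 95)/(-41897 + 7965) = 35444/(-33932) = 35444*(-1/33932) = -8861/8483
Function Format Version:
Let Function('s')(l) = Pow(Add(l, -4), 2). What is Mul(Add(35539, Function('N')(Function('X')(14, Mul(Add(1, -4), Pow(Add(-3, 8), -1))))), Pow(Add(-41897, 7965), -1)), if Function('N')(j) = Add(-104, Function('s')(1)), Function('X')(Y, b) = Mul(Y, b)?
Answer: Rational(-8861, 8483) ≈ -1.0446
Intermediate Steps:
Function('s')(l) = Pow(Add(-4, l), 2)
Function('N')(j) = -95 (Function('N')(j) = Add(-104, Pow(Add(-4, 1), 2)) = Add(-104, Pow(-3, 2)) = Add(-104, 9) = -95)
Mul(Add(35539, Function('N')(Function('X')(14, Mul(Add(1, -4), Pow(Add(-3, 8), -1))))), Pow(Add(-41897, 7965), -1)) = Mul(Add(35539, -95), Pow(Add(-41897, 7965), -1)) = Mul(35444, Pow(-33932, -1)) = Mul(35444, Rational(-1, 33932)) = Rational(-8861, 8483)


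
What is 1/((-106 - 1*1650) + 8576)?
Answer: 1/6820 ≈ 0.00014663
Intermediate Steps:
1/((-106 - 1*1650) + 8576) = 1/((-106 - 1650) + 8576) = 1/(-1756 + 8576) = 1/6820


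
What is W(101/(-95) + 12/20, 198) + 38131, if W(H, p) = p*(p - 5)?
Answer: 76345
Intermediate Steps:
W(H, p) = p*(-5 + p)
W(101/(-95) + 12/20, 198) + 38131 = 198*(-5 + 198) + 38131 = 198*193 + 38131 = 38214 + 38131 = 76345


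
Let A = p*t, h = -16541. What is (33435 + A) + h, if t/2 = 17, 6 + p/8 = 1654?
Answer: 465150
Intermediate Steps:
p = 13184 (p = -48 + 8*1654 = -48 + 13232 = 13184)
t = 34 (t = 2*17 = 34)
A = 448256 (A = 13184*34 = 448256)
(33435 + A) + h = (33435 + 448256) - 16541 = 481691 - 16541 = 465150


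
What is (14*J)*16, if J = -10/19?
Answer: -2240/19 ≈ -117.89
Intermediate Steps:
J = -10/19 (J = -10*1/19 = -10/19 ≈ -0.52632)
(14*J)*16 = (14*(-10/19))*16 = -140/19*16 = -2240/19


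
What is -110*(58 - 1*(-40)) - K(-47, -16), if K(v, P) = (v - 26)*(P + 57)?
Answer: -7787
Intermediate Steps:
K(v, P) = (-26 + v)*(57 + P)
-110*(58 - 1*(-40)) - K(-47, -16) = -110*(58 - 1*(-40)) - (-1482 - 26*(-16) + 57*(-47) - 16*(-47)) = -110*(58 + 40) - (-1482 + 416 - 2679 + 752) = -110*98 - 1*(-2993) = -10780 + 2993 = -7787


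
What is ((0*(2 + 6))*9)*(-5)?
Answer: 0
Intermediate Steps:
((0*(2 + 6))*9)*(-5) = ((0*8)*9)*(-5) = (0*9)*(-5) = 0*(-5) = 0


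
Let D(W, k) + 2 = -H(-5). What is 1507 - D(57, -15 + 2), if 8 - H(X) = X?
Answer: 1522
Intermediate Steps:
H(X) = 8 - X
D(W, k) = -15 (D(W, k) = -2 - (8 - 1*(-5)) = -2 - (8 + 5) = -2 - 1*13 = -2 - 13 = -15)
1507 - D(57, -15 + 2) = 1507 - 1*(-15) = 1507 + 15 = 1522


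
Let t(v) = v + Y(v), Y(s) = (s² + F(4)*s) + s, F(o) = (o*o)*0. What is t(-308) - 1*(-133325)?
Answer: 227573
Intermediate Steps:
F(o) = 0 (F(o) = o²*0 = 0)
Y(s) = s + s² (Y(s) = (s² + 0*s) + s = (s² + 0) + s = s² + s = s + s²)
t(v) = v + v*(1 + v)
t(-308) - 1*(-133325) = -308*(2 - 308) - 1*(-133325) = -308*(-306) + 133325 = 94248 + 133325 = 227573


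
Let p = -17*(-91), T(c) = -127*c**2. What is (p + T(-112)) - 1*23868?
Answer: -1615409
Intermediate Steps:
p = 1547
(p + T(-112)) - 1*23868 = (1547 - 127*(-112)**2) - 1*23868 = (1547 - 127*12544) - 23868 = (1547 - 1593088) - 23868 = -1591541 - 23868 = -1615409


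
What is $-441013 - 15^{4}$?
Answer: $-491638$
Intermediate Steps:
$-441013 - 15^{4} = -441013 - 50625 = -491638$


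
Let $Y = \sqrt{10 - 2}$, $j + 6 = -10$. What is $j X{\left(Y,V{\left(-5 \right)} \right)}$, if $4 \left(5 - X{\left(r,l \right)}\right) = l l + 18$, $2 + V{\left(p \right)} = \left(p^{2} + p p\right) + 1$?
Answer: $9596$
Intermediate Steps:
$j = -16$ ($j = -6 - 10 = -16$)
$Y = 2 \sqrt{2}$ ($Y = \sqrt{8} = 2 \sqrt{2} \approx 2.8284$)
$V{\left(p \right)} = -1 + 2 p^{2}$ ($V{\left(p \right)} = -2 + \left(\left(p^{2} + p p\right) + 1\right) = -2 + \left(\left(p^{2} + p^{2}\right) + 1\right) = -2 + \left(2 p^{2} + 1\right) = -2 + \left(1 + 2 p^{2}\right) = -1 + 2 p^{2}$)
$X{\left(r,l \right)} = \frac{1}{2} - \frac{l^{2}}{4}$ ($X{\left(r,l \right)} = 5 - \frac{l l + 18}{4} = 5 - \frac{l^{2} + 18}{4} = 5 - \frac{18 + l^{2}}{4} = 5 - \left(\frac{9}{2} + \frac{l^{2}}{4}\right) = \frac{1}{2} - \frac{l^{2}}{4}$)
$j X{\left(Y,V{\left(-5 \right)} \right)} = - 16 \left(\frac{1}{2} - \frac{\left(-1 + 2 \left(-5\right)^{2}\right)^{2}}{4}\right) = - 16 \left(\frac{1}{2} - \frac{\left(-1 + 2 \cdot 25\right)^{2}}{4}\right) = - 16 \left(\frac{1}{2} - \frac{\left(-1 + 50\right)^{2}}{4}\right) = - 16 \left(\frac{1}{2} - \frac{49^{2}}{4}\right) = - 16 \left(\frac{1}{2} - \frac{2401}{4}\right) = \left(-16\right) \left(- \frac{2399}{4}\right) = 9596$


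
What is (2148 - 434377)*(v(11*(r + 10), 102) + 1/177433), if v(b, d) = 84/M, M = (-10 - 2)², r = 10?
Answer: -536847003847/2129196 ≈ -2.5214e+5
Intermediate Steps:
M = 144 (M = (-12)² = 144)
v(b, d) = 7/12 (v(b, d) = 84/144 = 84*(1/144) = 7/12)
(2148 - 434377)*(v(11*(r + 10), 102) + 1/177433) = (2148 - 434377)*(7/12 + 1/177433) = -432229*(7/12 + 1/177433) = -432229*1242043/2129196 = -536847003847/2129196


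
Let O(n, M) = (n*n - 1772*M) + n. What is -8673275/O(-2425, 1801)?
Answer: -8673275/2686828 ≈ -3.2281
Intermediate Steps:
O(n, M) = n + n**2 - 1772*M (O(n, M) = (n**2 - 1772*M) + n = n + n**2 - 1772*M)
-8673275/O(-2425, 1801) = -8673275/(-2425 + (-2425)**2 - 1772*1801) = -8673275/(-2425 + 5880625 - 3191372) = -8673275/2686828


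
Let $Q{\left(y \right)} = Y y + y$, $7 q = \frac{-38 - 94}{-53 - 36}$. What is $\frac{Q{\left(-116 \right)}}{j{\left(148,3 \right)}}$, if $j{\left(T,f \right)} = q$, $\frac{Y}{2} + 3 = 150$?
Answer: $- \frac{5329765}{33} \approx -1.6151 \cdot 10^{5}$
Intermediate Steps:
$Y = 294$ ($Y = -6 + 2 \cdot 150 = -6 + 300 = 294$)
$q = \frac{132}{623}$ ($q = \frac{\left(-38 - 94\right) \frac{1}{-53 - 36}}{7} = \frac{\left(-132\right) \frac{1}{-89}}{7} = \frac{\left(-132\right) \left(- \frac{1}{89}\right)}{7} = \frac{1}{7} \cdot \frac{132}{89} = \frac{132}{623} \approx 0.21188$)
$j{\left(T,f \right)} = \frac{132}{623}$
$Q{\left(y \right)} = 295 y$ ($Q{\left(y \right)} = 294 y + y = 295 y$)
$\frac{Q{\left(-116 \right)}}{j{\left(148,3 \right)}} = \frac{295 \left(-116\right)}{\frac{132}{623}} = \left(-34220\right) \frac{623}{132} = - \frac{5329765}{33}$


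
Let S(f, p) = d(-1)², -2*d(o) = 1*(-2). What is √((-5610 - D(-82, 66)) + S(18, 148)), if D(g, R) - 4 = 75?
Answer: 6*I*√158 ≈ 75.419*I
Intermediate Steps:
d(o) = 1 (d(o) = -(-2)/2 = -½*(-2) = 1)
D(g, R) = 79 (D(g, R) = 4 + 75 = 79)
S(f, p) = 1 (S(f, p) = 1² = 1)
√((-5610 - D(-82, 66)) + S(18, 148)) = √((-5610 - 1*79) + 1) = √((-5610 - 79) + 1) = √(-5689 + 1) = √(-5688) = 6*I*√158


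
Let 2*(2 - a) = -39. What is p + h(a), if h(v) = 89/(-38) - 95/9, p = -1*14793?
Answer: -5063617/342 ≈ -14806.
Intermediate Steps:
p = -14793
a = 43/2 (a = 2 - 1/2*(-39) = 2 + 39/2 = 43/2 ≈ 21.500)
h(v) = -4411/342 (h(v) = 89*(-1/38) - 95*1/9 = -89/38 - 95/9 = -4411/342)
p + h(a) = -14793 - 4411/342 = -5063617/342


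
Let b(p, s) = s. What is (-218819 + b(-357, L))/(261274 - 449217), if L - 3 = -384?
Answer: 219200/187943 ≈ 1.1663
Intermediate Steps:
L = -381 (L = 3 - 384 = -381)
(-218819 + b(-357, L))/(261274 - 449217) = (-218819 - 381)/(261274 - 449217) = -219200/(-187943) = -219200*(-1/187943) = 219200/187943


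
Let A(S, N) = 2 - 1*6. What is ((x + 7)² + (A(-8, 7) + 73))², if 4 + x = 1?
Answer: 7225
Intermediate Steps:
x = -3 (x = -4 + 1 = -3)
A(S, N) = -4 (A(S, N) = 2 - 6 = -4)
((x + 7)² + (A(-8, 7) + 73))² = ((-3 + 7)² + (-4 + 73))² = (4² + 69)² = (16 + 69)² = 85² = 7225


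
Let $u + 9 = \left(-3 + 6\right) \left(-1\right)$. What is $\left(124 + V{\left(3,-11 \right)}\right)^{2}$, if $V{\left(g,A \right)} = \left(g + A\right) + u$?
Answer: $10816$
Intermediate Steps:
$u = -12$ ($u = -9 + \left(-3 + 6\right) \left(-1\right) = -9 + 3 \left(-1\right) = -9 - 3 = -12$)
$V{\left(g,A \right)} = -12 + A + g$ ($V{\left(g,A \right)} = \left(g + A\right) - 12 = \left(A + g\right) - 12 = -12 + A + g$)
$\left(124 + V{\left(3,-11 \right)}\right)^{2} = \left(124 - 20\right)^{2} = 104^{2} = 10816$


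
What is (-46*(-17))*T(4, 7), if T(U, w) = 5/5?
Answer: 782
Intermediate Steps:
T(U, w) = 1 (T(U, w) = 5*(⅕) = 1)
(-46*(-17))*T(4, 7) = -46*(-17)*1 = 782*1 = 782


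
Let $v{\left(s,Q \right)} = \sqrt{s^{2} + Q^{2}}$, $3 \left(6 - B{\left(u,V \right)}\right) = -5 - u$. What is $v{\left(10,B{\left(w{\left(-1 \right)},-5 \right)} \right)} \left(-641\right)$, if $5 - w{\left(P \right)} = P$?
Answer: $- \frac{641 \sqrt{1741}}{3} \approx -8915.3$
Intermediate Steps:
$w{\left(P \right)} = 5 - P$
$B{\left(u,V \right)} = \frac{23}{3} + \frac{u}{3}$ ($B{\left(u,V \right)} = 6 - \frac{-5 - u}{3} = 6 + \left(\frac{5}{3} + \frac{u}{3}\right) = \frac{23}{3} + \frac{u}{3}$)
$v{\left(s,Q \right)} = \sqrt{Q^{2} + s^{2}}$
$v{\left(10,B{\left(w{\left(-1 \right)},-5 \right)} \right)} \left(-641\right) = \sqrt{\left(\frac{23}{3} + \frac{5 - -1}{3}\right)^{2} + 10^{2}} \left(-641\right) = \sqrt{\left(\frac{23}{3} + \frac{5 + 1}{3}\right)^{2} + 100} \left(-641\right) = \sqrt{\left(\frac{23}{3} + \frac{1}{3} \cdot 6\right)^{2} + 100} \left(-641\right) = \sqrt{\left(\frac{23}{3} + 2\right)^{2} + 100} \left(-641\right) = \sqrt{\left(\frac{29}{3}\right)^{2} + 100} \left(-641\right) = \sqrt{\frac{841}{9} + 100} \left(-641\right) = \sqrt{\frac{1741}{9}} \left(-641\right) = \frac{\sqrt{1741}}{3} \left(-641\right) = - \frac{641 \sqrt{1741}}{3}$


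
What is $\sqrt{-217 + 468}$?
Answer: $\sqrt{251} \approx 15.843$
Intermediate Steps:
$\sqrt{-217 + 468} = \sqrt{251}$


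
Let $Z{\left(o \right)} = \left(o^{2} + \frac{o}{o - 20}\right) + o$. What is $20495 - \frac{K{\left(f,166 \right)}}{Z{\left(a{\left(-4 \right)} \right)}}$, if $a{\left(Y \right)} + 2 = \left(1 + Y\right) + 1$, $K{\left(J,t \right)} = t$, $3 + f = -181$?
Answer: $\frac{1495139}{73} \approx 20481.0$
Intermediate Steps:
$f = -184$ ($f = -3 - 181 = -184$)
$a{\left(Y \right)} = Y$ ($a{\left(Y \right)} = -2 + \left(\left(1 + Y\right) + 1\right) = -2 + \left(2 + Y\right) = Y$)
$Z{\left(o \right)} = o + o^{2} + \frac{o}{-20 + o}$ ($Z{\left(o \right)} = \left(o^{2} + \frac{o}{-20 + o}\right) + o = o + o^{2} + \frac{o}{-20 + o}$)
$20495 - \frac{K{\left(f,166 \right)}}{Z{\left(a{\left(-4 \right)} \right)}} = 20495 - \frac{166}{\left(-4\right) \frac{1}{-20 - 4} \left(-19 + \left(-4\right)^{2} - -76\right)} = 20495 - \frac{166}{\left(-4\right) \frac{1}{-24} \left(-19 + 16 + 76\right)} = 20495 - \frac{166}{\left(-4\right) \left(- \frac{1}{24}\right) 73} = 20495 - \frac{166}{\frac{73}{6}} = 20495 - 166 \cdot \frac{6}{73} = 20495 - \frac{996}{73} = \frac{1495139}{73}$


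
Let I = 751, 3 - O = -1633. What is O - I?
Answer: 885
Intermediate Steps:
O = 1636 (O = 3 - 1*(-1633) = 3 + 1633 = 1636)
O - I = 1636 - 1*751 = 1636 - 751 = 885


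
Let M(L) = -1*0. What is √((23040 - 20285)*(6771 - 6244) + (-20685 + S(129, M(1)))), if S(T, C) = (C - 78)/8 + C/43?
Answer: √5724761/2 ≈ 1196.3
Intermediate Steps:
M(L) = 0
S(T, C) = -39/4 + 51*C/344 (S(T, C) = (-78 + C)*(⅛) + C*(1/43) = (-39/4 + C/8) + C/43 = -39/4 + 51*C/344)
√((23040 - 20285)*(6771 - 6244) + (-20685 + S(129, M(1)))) = √((23040 - 20285)*(6771 - 6244) + (-20685 + (-39/4 + (51/344)*0))) = √(2755*527 + (-20685 + (-39/4 + 0))) = √(1451885 + (-20685 - 39/4)) = √(1451885 - 82779/4) = √(5724761/4) = √5724761/2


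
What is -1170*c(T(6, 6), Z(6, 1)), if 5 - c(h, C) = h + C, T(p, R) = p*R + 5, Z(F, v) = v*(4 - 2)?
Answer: 44460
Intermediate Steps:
Z(F, v) = 2*v (Z(F, v) = v*2 = 2*v)
T(p, R) = 5 + R*p (T(p, R) = R*p + 5 = 5 + R*p)
c(h, C) = 5 - C - h (c(h, C) = 5 - (h + C) = 5 - (C + h) = 5 + (-C - h) = 5 - C - h)
-1170*c(T(6, 6), Z(6, 1)) = -1170*(5 - 2 - (5 + 6*6)) = -1170*(5 - 1*2 - (5 + 36)) = -1170*(5 - 2 - 1*41) = -1170*(5 - 2 - 41) = -1170*(-38) = 44460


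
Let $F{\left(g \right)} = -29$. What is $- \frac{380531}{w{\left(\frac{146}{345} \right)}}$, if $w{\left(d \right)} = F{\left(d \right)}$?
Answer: $\frac{380531}{29} \approx 13122.0$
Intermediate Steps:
$w{\left(d \right)} = -29$
$- \frac{380531}{w{\left(\frac{146}{345} \right)}} = - \frac{380531}{-29} = \left(-380531\right) \left(- \frac{1}{29}\right) = \frac{380531}{29}$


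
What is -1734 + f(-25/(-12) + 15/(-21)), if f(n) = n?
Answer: -145541/84 ≈ -1732.6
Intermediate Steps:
-1734 + f(-25/(-12) + 15/(-21)) = -1734 + (-25/(-12) + 15/(-21)) = -1734 + (-25*(-1/12) + 15*(-1/21)) = -1734 + (25/12 - 5/7) = -1734 + 115/84 = -145541/84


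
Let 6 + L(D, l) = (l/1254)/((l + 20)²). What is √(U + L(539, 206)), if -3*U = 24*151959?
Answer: I*√24410153888508531/141702 ≈ 1102.6*I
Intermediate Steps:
L(D, l) = -6 + l/(1254*(20 + l)²) (L(D, l) = -6 + (l/1254)/((l + 20)²) = -6 + (l*(1/1254))/((20 + l)²) = -6 + (l/1254)/(20 + l)² = -6 + l/(1254*(20 + l)²))
U = -1215672 (U = -8*151959 = -⅓*3647016 = -1215672)
√(U + L(539, 206)) = √(-1215672 + (-6 + (1/1254)*206/(20 + 206)²)) = √(-1215672 + (-6 + (1/1254)*206/226²)) = √(-1215672 + (-6 + (1/1254)*206*(1/51076))) = √(-1215672 + (-6 + 103/32024652)) = √(-1215672 - 192147809/32024652) = √(-38931664893953/32024652) = I*√24410153888508531/141702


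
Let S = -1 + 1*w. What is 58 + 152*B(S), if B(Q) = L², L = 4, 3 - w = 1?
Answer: 2490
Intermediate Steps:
w = 2 (w = 3 - 1*1 = 3 - 1 = 2)
S = 1 (S = -1 + 1*2 = -1 + 2 = 1)
B(Q) = 16 (B(Q) = 4² = 16)
58 + 152*B(S) = 58 + 152*16 = 58 + 2432 = 2490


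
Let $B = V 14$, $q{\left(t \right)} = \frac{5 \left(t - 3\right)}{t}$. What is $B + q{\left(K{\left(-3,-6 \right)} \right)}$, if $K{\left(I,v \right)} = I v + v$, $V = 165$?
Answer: $\frac{9255}{4} \approx 2313.8$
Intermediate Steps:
$K{\left(I,v \right)} = v + I v$
$q{\left(t \right)} = \frac{-15 + 5 t}{t}$ ($q{\left(t \right)} = \frac{5 \left(-3 + t\right)}{t} = \frac{-15 + 5 t}{t}$)
$B = 2310$ ($B = 165 \cdot 14 = 2310$)
$B + q{\left(K{\left(-3,-6 \right)} \right)} = 2310 + \left(5 - \frac{15}{\left(-6\right) \left(1 - 3\right)}\right) = 2310 + \left(5 - \frac{15}{\left(-6\right) \left(-2\right)}\right) = 2310 + \left(5 - \frac{15}{12}\right) = 2310 + \left(5 - \frac{5}{4}\right) = 2310 + \frac{15}{4} = \frac{9255}{4}$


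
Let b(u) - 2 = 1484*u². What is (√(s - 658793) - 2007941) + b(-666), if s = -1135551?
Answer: 656229165 + 2*I*√448586 ≈ 6.5623e+8 + 1339.5*I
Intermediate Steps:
b(u) = 2 + 1484*u²
(√(s - 658793) - 2007941) + b(-666) = (√(-1135551 - 658793) - 2007941) + (2 + 1484*(-666)²) = (√(-1794344) - 2007941) + (2 + 1484*443556) = (2*I*√448586 - 2007941) + (2 + 658237104) = (-2007941 + 2*I*√448586) + 658237106 = 656229165 + 2*I*√448586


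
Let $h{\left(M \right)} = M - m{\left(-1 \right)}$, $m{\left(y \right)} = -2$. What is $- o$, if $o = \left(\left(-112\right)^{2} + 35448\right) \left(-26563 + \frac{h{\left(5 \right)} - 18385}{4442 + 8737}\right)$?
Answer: $\frac{5600540900920}{4393} \approx 1.2749 \cdot 10^{9}$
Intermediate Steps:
$h{\left(M \right)} = 2 + M$ ($h{\left(M \right)} = M - -2 = M + 2 = 2 + M$)
$o = - \frac{5600540900920}{4393}$ ($o = \left(\left(-112\right)^{2} + 35448\right) \left(-26563 + \frac{\left(2 + 5\right) - 18385}{4442 + 8737}\right) = \left(12544 + 35448\right) \left(-26563 + \frac{7 - 18385}{13179}\right) = 47992 \left(-26563 - \frac{6126}{4393}\right) = 47992 \left(- \frac{116697385}{4393}\right) = - \frac{5600540900920}{4393} \approx -1.2749 \cdot 10^{9}$)
$- o = \left(-1\right) \left(- \frac{5600540900920}{4393}\right) = \frac{5600540900920}{4393}$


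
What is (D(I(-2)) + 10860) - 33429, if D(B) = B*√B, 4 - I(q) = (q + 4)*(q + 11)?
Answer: -22569 - 14*I*√14 ≈ -22569.0 - 52.383*I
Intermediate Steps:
I(q) = 4 - (4 + q)*(11 + q) (I(q) = 4 - (q + 4)*(q + 11) = 4 - (4 + q)*(11 + q))
D(B) = B^(3/2)
(D(I(-2)) + 10860) - 33429 = ((-40 - 1*(-2)² - 15*(-2))^(3/2) + 10860) - 33429 = ((-40 - 1*4 + 30)^(3/2) + 10860) - 33429 = ((-40 - 4 + 30)^(3/2) + 10860) - 33429 = ((-14)^(3/2) + 10860) - 33429 = (-14*I*√14 + 10860) - 33429 = (10860 - 14*I*√14) - 33429 = -22569 - 14*I*√14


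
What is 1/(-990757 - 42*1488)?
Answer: -1/1053253 ≈ -9.4944e-7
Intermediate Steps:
1/(-990757 - 42*1488) = 1/(-990757 - 62496) = 1/(-1053253) = -1/1053253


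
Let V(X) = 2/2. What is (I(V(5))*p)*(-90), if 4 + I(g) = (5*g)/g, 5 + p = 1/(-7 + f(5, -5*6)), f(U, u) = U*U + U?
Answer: 10260/23 ≈ 446.09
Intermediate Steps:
f(U, u) = U + U² (f(U, u) = U² + U = U + U²)
V(X) = 1 (V(X) = 2*(½) = 1)
p = -114/23 (p = -5 + 1/(-7 + 5*(1 + 5)) = -5 + 1/(-7 + 5*6) = -5 + 1/(-7 + 30) = -5 + 1/23 = -114/23 ≈ -4.9565)
I(g) = 1 (I(g) = -4 + (5*g)/g = -4 + 5 = 1)
(I(V(5))*p)*(-90) = (1*(-114/23))*(-90) = -114/23*(-90) = 10260/23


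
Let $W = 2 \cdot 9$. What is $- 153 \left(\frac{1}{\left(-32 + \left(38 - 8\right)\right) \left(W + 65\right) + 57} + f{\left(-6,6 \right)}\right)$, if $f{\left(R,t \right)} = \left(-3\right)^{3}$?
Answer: $\frac{450432}{109} \approx 4132.4$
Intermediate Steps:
$W = 18$
$f{\left(R,t \right)} = -27$
$- 153 \left(\frac{1}{\left(-32 + \left(38 - 8\right)\right) \left(W + 65\right) + 57} + f{\left(-6,6 \right)}\right) = - 153 \left(\frac{1}{\left(-32 + \left(38 - 8\right)\right) \left(18 + 65\right) + 57} - 27\right) = - 153 \left(\frac{1}{\left(-32 + 30\right) 83 + 57} - 27\right) = - 153 \left(\frac{1}{\left(-2\right) 83 + 57} - 27\right) = - 153 \left(\frac{1}{-166 + 57} - 27\right) = - 153 \left(\frac{1}{-109} - 27\right) = - 153 \left(- \frac{1}{109} - 27\right) = \left(-153\right) \left(- \frac{2944}{109}\right) = \frac{450432}{109}$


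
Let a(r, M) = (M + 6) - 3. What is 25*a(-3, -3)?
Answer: 0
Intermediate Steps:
a(r, M) = 3 + M (a(r, M) = (6 + M) - 3 = 3 + M)
25*a(-3, -3) = 25*(3 - 3) = 25*0 = 0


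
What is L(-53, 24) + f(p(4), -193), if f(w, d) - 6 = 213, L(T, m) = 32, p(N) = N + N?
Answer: 251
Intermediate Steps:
p(N) = 2*N
f(w, d) = 219 (f(w, d) = 6 + 213 = 219)
L(-53, 24) + f(p(4), -193) = 32 + 219 = 251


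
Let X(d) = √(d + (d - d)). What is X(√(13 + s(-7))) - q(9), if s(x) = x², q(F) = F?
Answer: -9 + 62^(¼) ≈ -6.1939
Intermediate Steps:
X(d) = √d (X(d) = √(d + 0) = √d)
X(√(13 + s(-7))) - q(9) = √(√(13 + (-7)²)) - 1*9 = √(√(13 + 49)) - 9 = √(√62) - 9 = 62^(¼) - 9 = -9 + 62^(¼)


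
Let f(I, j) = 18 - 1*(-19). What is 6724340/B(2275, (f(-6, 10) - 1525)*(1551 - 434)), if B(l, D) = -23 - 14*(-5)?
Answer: 6724340/47 ≈ 1.4307e+5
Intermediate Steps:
f(I, j) = 37 (f(I, j) = 18 + 19 = 37)
B(l, D) = 47 (B(l, D) = -23 + 70 = 47)
6724340/B(2275, (f(-6, 10) - 1525)*(1551 - 434)) = 6724340/47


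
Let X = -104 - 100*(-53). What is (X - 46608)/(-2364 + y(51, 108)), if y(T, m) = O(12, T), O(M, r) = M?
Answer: 493/28 ≈ 17.607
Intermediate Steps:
y(T, m) = 12
X = 5196 (X = -104 + 5300 = 5196)
(X - 46608)/(-2364 + y(51, 108)) = (5196 - 46608)/(-2364 + 12) = -41412/(-2352) = -41412*(-1/2352) = 493/28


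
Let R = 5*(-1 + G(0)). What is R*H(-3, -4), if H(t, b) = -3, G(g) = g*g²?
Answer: 15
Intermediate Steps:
G(g) = g³
R = -5 (R = 5*(-1 + 0³) = 5*(-1 + 0) = 5*(-1) = -5)
R*H(-3, -4) = -5*(-3) = 15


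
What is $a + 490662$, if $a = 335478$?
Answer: $826140$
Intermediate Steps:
$a + 490662 = 335478 + 490662 = 826140$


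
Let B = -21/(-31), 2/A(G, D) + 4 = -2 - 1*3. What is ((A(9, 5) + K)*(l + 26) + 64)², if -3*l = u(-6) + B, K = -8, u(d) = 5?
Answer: 12620275600/700569 ≈ 18014.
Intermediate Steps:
A(G, D) = -2/9 (A(G, D) = 2/(-4 + (-2 - 1*3)) = 2/(-4 + (-2 - 3)) = 2/(-4 - 5) = 2/(-9) = 2*(-⅑) = -2/9)
B = 21/31 (B = -21*(-1/31) = 21/31 ≈ 0.67742)
l = -176/93 (l = -(5 + 21/31)/3 = -⅓*176/31 = -176/93 ≈ -1.8925)
((A(9, 5) + K)*(l + 26) + 64)² = ((-2/9 - 8)*(-176/93 + 26) + 64)² = (-74/9*2242/93 + 64)² = (-165908/837 + 64)² = (-112340/837)² = 12620275600/700569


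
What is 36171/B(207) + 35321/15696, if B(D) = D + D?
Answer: 32353495/361008 ≈ 89.620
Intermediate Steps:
B(D) = 2*D
36171/B(207) + 35321/15696 = 36171/((2*207)) + 35321/15696 = 36171/414 + 35321*(1/15696) = 36171*(1/414) + 35321/15696 = 4019/46 + 35321/15696 = 32353495/361008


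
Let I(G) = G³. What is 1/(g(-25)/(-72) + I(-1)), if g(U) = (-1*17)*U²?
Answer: 72/10553 ≈ 0.0068227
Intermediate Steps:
g(U) = -17*U²
1/(g(-25)/(-72) + I(-1)) = 1/(-17*(-25)²/(-72) + (-1)³) = 1/(-17*625*(-1/72) - 1) = 1/(-10625*(-1/72) - 1) = 1/(10625/72 - 1) = 1/(10553/72) = 72/10553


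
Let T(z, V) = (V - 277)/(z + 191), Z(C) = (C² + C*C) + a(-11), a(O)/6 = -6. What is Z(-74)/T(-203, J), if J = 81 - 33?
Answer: 130992/229 ≈ 572.02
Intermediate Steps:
a(O) = -36 (a(O) = 6*(-6) = -36)
Z(C) = -36 + 2*C² (Z(C) = (C² + C*C) - 36 = (C² + C²) - 36 = 2*C² - 36 = -36 + 2*C²)
J = 48
T(z, V) = (-277 + V)/(191 + z)
Z(-74)/T(-203, J) = (-36 + 2*(-74)²)/(((-277 + 48)/(191 - 203))) = (-36 + 2*5476)/((-229/(-12))) = (-36 + 10952)/((-1/12*(-229))) = 10916/(229/12) = 10916*(12/229) = 130992/229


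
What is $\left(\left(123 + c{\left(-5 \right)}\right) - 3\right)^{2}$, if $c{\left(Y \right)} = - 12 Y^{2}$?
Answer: $32400$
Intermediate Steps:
$\left(\left(123 + c{\left(-5 \right)}\right) - 3\right)^{2} = \left(\left(123 - 12 \left(-5\right)^{2}\right) - 3\right)^{2} = \left(\left(123 - 300\right) - 3\right)^{2} = \left(-177 - 3\right)^{2} = \left(-180\right)^{2} = 32400$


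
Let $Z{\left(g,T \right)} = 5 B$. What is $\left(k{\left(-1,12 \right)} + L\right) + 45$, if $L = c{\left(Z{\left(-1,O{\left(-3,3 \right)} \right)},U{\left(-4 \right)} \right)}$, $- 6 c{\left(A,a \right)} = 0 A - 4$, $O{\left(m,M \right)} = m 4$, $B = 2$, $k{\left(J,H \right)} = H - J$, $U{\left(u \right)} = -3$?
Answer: $\frac{176}{3} \approx 58.667$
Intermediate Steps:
$O{\left(m,M \right)} = 4 m$
$Z{\left(g,T \right)} = 10$ ($Z{\left(g,T \right)} = 5 \cdot 2 = 10$)
$c{\left(A,a \right)} = \frac{2}{3}$ ($c{\left(A,a \right)} = - \frac{0 A - 4}{6} = - \frac{0 - 4}{6} = \left(- \frac{1}{6}\right) \left(-4\right) = \frac{2}{3}$)
$L = \frac{2}{3} \approx 0.66667$
$\left(k{\left(-1,12 \right)} + L\right) + 45 = \left(\left(12 - -1\right) + \frac{2}{3}\right) + 45 = \left(\left(12 + 1\right) + \frac{2}{3}\right) + 45 = \left(13 + \frac{2}{3}\right) + 45 = \frac{41}{3} + 45 = \frac{176}{3}$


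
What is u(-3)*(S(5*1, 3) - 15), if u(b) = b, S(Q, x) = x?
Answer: 36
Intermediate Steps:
u(-3)*(S(5*1, 3) - 15) = -3*(3 - 15) = -3*(-12) = 36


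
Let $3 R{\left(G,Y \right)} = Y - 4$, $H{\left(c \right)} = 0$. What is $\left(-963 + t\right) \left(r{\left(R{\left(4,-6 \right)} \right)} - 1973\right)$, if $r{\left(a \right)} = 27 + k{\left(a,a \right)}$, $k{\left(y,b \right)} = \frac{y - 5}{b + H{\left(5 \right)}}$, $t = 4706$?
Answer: $- \frac{14549041}{2} \approx -7.2745 \cdot 10^{6}$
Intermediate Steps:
$k{\left(y,b \right)} = \frac{-5 + y}{b}$ ($k{\left(y,b \right)} = \frac{y - 5}{b + 0} = \frac{-5 + y}{b}$)
$R{\left(G,Y \right)} = - \frac{4}{3} + \frac{Y}{3}$ ($R{\left(G,Y \right)} = \frac{Y - 4}{3} = \frac{-4 + Y}{3} = - \frac{4}{3} + \frac{Y}{3}$)
$r{\left(a \right)} = 27 + \frac{-5 + a}{a}$
$\left(-963 + t\right) \left(r{\left(R{\left(4,-6 \right)} \right)} - 1973\right) = \left(-963 + 4706\right) \left(\left(28 - \frac{5}{- \frac{4}{3} + \frac{1}{3} \left(-6\right)}\right) - 1973\right) = 3743 \left(\left(28 - \frac{5}{- \frac{4}{3} - 2}\right) - 1973\right) = 3743 \left(\left(28 - \frac{5}{- \frac{10}{3}}\right) - 1973\right) = 3743 \left(\left(28 - - \frac{3}{2}\right) - 1973\right) = 3743 \left(\left(28 + \frac{3}{2}\right) - 1973\right) = 3743 \left(\frac{59}{2} - 1973\right) = 3743 \left(- \frac{3887}{2}\right) = - \frac{14549041}{2}$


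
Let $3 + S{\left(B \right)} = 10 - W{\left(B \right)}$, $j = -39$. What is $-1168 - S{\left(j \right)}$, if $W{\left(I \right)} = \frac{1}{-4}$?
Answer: $- \frac{4701}{4} \approx -1175.3$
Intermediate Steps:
$W{\left(I \right)} = - \frac{1}{4}$
$S{\left(B \right)} = \frac{29}{4}$ ($S{\left(B \right)} = -3 + \left(10 - - \frac{1}{4}\right) = -3 + \left(10 + \frac{1}{4}\right) = -3 + \frac{41}{4} = \frac{29}{4}$)
$-1168 - S{\left(j \right)} = -1168 - \frac{29}{4} = - \frac{4701}{4}$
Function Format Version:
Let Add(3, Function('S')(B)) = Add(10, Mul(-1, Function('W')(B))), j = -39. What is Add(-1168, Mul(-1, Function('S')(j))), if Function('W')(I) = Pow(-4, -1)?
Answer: Rational(-4701, 4) ≈ -1175.3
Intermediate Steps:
Function('W')(I) = Rational(-1, 4)
Function('S')(B) = Rational(29, 4) (Function('S')(B) = Add(-3, Add(10, Mul(-1, Rational(-1, 4)))) = Add(-3, Add(10, Rational(1, 4))) = Add(-3, Rational(41, 4)) = Rational(29, 4))
Add(-1168, Mul(-1, Function('S')(j))) = Add(-1168, Mul(-1, Rational(29, 4))) = Add(-1168, Rational(-29, 4)) = Rational(-4701, 4)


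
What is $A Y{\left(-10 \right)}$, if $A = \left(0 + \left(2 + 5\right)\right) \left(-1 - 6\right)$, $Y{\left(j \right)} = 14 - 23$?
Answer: $441$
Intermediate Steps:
$Y{\left(j \right)} = -9$
$A = -49$ ($A = \left(0 + 7\right) \left(-7\right) = 7 \left(-7\right) = -49$)
$A Y{\left(-10 \right)} = \left(-49\right) \left(-9\right) = 441$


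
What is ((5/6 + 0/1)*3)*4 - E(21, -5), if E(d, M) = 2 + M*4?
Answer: 28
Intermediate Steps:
E(d, M) = 2 + 4*M
((5/6 + 0/1)*3)*4 - E(21, -5) = ((5/6 + 0/1)*3)*4 - (2 + 4*(-5)) = ((5*(⅙) + 0*1)*3)*4 - (2 - 20) = ((⅚ + 0)*3)*4 - 1*(-18) = ((⅚)*3)*4 + 18 = (5/2)*4 + 18 = 10 + 18 = 28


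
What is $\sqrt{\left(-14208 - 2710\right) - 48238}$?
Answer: $2 i \sqrt{16289} \approx 255.26 i$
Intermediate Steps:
$\sqrt{\left(-14208 - 2710\right) - 48238} = \sqrt{-16918 - 48238} = \sqrt{-65156} = 2 i \sqrt{16289}$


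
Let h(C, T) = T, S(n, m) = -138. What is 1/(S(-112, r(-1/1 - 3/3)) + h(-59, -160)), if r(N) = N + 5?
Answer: -1/298 ≈ -0.0033557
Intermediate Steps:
r(N) = 5 + N
1/(S(-112, r(-1/1 - 3/3)) + h(-59, -160)) = 1/(-138 - 160) = 1/(-298) = -1/298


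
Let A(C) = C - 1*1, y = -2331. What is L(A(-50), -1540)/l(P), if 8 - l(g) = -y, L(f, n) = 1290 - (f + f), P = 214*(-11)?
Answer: -1392/2323 ≈ -0.59923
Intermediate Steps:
P = -2354
A(C) = -1 + C (A(C) = C - 1 = -1 + C)
L(f, n) = 1290 - 2*f
l(g) = -2323 (l(g) = 8 - (-1)*(-2331) = 8 - 1*2331 = 8 - 2331 = -2323)
L(A(-50), -1540)/l(P) = (1290 - 2*(-1 - 50))/(-2323) = (1290 - 2*(-51))*(-1/2323) = (1290 + 102)*(-1/2323) = 1392*(-1/2323) = -1392/2323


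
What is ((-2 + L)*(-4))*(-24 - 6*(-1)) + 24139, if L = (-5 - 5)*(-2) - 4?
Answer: 25147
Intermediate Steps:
L = 16 (L = -10*(-2) - 4 = 20 - 4 = 16)
((-2 + L)*(-4))*(-24 - 6*(-1)) + 24139 = ((-2 + 16)*(-4))*(-24 - 6*(-1)) + 24139 = (14*(-4))*(-24 + 6) + 24139 = -56*(-18) + 24139 = 1008 + 24139 = 25147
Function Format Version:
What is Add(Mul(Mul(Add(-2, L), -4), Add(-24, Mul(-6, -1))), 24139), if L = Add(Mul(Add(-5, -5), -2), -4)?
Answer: 25147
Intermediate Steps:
L = 16 (L = Add(Mul(-10, -2), -4) = Add(20, -4) = 16)
Add(Mul(Mul(Add(-2, L), -4), Add(-24, Mul(-6, -1))), 24139) = Add(Mul(Mul(Add(-2, 16), -4), Add(-24, Mul(-6, -1))), 24139) = Add(Mul(Mul(14, -4), Add(-24, 6)), 24139) = Add(Mul(-56, -18), 24139) = Add(1008, 24139) = 25147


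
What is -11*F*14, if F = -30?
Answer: 4620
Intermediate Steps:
-11*F*14 = -11*(-30)*14 = 330*14 = 4620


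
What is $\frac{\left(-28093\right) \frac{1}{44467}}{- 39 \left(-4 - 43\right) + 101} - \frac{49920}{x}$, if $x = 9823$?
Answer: $- \frac{4293354923299}{844769925494} \approx -5.0823$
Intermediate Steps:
$\frac{\left(-28093\right) \frac{1}{44467}}{- 39 \left(-4 - 43\right) + 101} - \frac{49920}{x} = \frac{\left(-28093\right) \frac{1}{44467}}{- 39 \left(-4 - 43\right) + 101} - \frac{49920}{9823} = - \frac{28093}{44467 \left(\left(-39\right) \left(-47\right) + 101\right)} - \frac{49920}{9823} = - \frac{28093}{44467 \left(1833 + 101\right)} - \frac{49920}{9823} = - \frac{28093}{44467 \cdot 1934} - \frac{49920}{9823} = \left(- \frac{28093}{44467}\right) \frac{1}{1934} - \frac{49920}{9823} = - \frac{28093}{85999178} - \frac{49920}{9823} = - \frac{4293354923299}{844769925494}$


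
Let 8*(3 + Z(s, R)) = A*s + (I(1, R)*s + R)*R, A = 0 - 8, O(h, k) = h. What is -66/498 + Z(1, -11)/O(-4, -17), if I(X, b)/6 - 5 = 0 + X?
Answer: 25129/2656 ≈ 9.4612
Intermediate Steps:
I(X, b) = 30 + 6*X (I(X, b) = 30 + 6*(0 + X) = 30 + 6*X)
A = -8
Z(s, R) = -3 - s + R*(R + 36*s)/8 (Z(s, R) = -3 + (-8*s + ((30 + 6*1)*s + R)*R)/8 = -3 + (-8*s + ((30 + 6)*s + R)*R)/8 = -3 + (-8*s + (36*s + R)*R)/8 = -3 + (-8*s + (R + 36*s)*R)/8 = -3 + (-8*s + R*(R + 36*s))/8 = -3 + (-s + R*(R + 36*s)/8) = -3 - s + R*(R + 36*s)/8)
-66/498 + Z(1, -11)/O(-4, -17) = -66/498 + (-3 - 1*1 + (1/8)*(-11)**2 + (9/2)*(-11)*1)/(-4) = -66*1/498 + (-3 - 1 + (1/8)*121 - 99/2)*(-1/4) = -11/83 + (-3 - 1 + 121/8 - 99/2)*(-1/4) = -11/83 - 307/8*(-1/4) = -11/83 + 307/32 = 25129/2656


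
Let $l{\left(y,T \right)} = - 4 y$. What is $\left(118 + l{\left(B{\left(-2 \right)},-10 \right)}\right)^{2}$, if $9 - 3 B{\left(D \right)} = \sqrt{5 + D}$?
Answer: $\frac{33724}{3} + \frac{848 \sqrt{3}}{3} \approx 11731.0$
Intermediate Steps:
$B{\left(D \right)} = 3 - \frac{\sqrt{5 + D}}{3}$
$\left(118 + l{\left(B{\left(-2 \right)},-10 \right)}\right)^{2} = \left(118 - 4 \left(3 - \frac{\sqrt{5 - 2}}{3}\right)\right)^{2} = \left(118 - 4 \left(3 - \frac{\sqrt{3}}{3}\right)\right)^{2} = \left(118 - \left(12 - \frac{4 \sqrt{3}}{3}\right)\right)^{2} = \left(106 + \frac{4 \sqrt{3}}{3}\right)^{2}$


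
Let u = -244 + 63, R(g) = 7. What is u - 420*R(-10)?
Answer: -3121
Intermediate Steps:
u = -181
u - 420*R(-10) = -181 - 420*7 = -181 - 2940 = -3121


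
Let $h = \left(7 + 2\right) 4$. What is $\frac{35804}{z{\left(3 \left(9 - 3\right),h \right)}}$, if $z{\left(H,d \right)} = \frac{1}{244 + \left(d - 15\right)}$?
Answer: $9488060$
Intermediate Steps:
$h = 36$ ($h = 9 \cdot 4 = 36$)
$z{\left(H,d \right)} = \frac{1}{229 + d}$ ($z{\left(H,d \right)} = \frac{1}{244 + \left(d - 15\right)} = \frac{1}{244 + \left(-15 + d\right)} = \frac{1}{229 + d}$)
$\frac{35804}{z{\left(3 \left(9 - 3\right),h \right)}} = \frac{35804}{\frac{1}{229 + 36}} = \frac{35804}{\frac{1}{265}} = 35804 \frac{1}{\frac{1}{265}} = 35804 \cdot 265 = 9488060$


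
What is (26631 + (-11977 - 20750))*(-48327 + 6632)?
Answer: 254172720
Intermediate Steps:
(26631 + (-11977 - 20750))*(-48327 + 6632) = (26631 - 32727)*(-41695) = -6096*(-41695) = 254172720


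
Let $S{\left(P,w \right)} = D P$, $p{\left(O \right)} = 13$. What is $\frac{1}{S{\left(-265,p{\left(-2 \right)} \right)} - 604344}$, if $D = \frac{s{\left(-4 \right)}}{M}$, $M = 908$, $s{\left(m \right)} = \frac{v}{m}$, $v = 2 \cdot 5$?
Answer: $- \frac{1816}{1097487379} \approx -1.6547 \cdot 10^{-6}$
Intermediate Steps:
$v = 10$
$s{\left(m \right)} = \frac{10}{m}$
$D = - \frac{5}{1816}$ ($D = \frac{10 \frac{1}{-4}}{908} = 10 \left(- \frac{1}{4}\right) \frac{1}{908} = \left(- \frac{5}{2}\right) \frac{1}{908} = - \frac{5}{1816} \approx -0.0027533$)
$S{\left(P,w \right)} = - \frac{5 P}{1816}$
$\frac{1}{S{\left(-265,p{\left(-2 \right)} \right)} - 604344} = \frac{1}{\left(- \frac{5}{1816}\right) \left(-265\right) - 604344} = \frac{1}{\frac{1325}{1816} - 604344} = \frac{1}{- \frac{1097487379}{1816}} = - \frac{1816}{1097487379}$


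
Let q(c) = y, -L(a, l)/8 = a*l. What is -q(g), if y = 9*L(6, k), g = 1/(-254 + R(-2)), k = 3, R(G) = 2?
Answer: 1296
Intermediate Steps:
L(a, l) = -8*a*l
g = -1/252 (g = 1/(-254 + 2) = 1/(-252) = -1/252 ≈ -0.0039683)
y = -1296 (y = 9*(-8*6*3) = 9*(-144) = -1296)
q(c) = -1296
-q(g) = -1*(-1296) = 1296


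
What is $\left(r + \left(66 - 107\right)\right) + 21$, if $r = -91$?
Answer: $-111$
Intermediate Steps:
$\left(r + \left(66 - 107\right)\right) + 21 = \left(-91 + \left(66 - 107\right)\right) + 21 = \left(-91 - 41\right) + 21 = -132 + 21 = -111$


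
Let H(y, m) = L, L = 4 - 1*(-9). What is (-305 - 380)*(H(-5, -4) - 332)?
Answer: 218515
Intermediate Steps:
L = 13 (L = 4 + 9 = 13)
H(y, m) = 13
(-305 - 380)*(H(-5, -4) - 332) = (-305 - 380)*(13 - 332) = -685*(-319) = 218515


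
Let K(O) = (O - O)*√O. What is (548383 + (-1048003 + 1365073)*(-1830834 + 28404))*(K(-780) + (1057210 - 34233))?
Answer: -584627193740061509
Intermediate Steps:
K(O) = 0 (K(O) = 0*√O = 0)
(548383 + (-1048003 + 1365073)*(-1830834 + 28404))*(K(-780) + (1057210 - 34233)) = (548383 + (-1048003 + 1365073)*(-1830834 + 28404))*(0 + (1057210 - 34233)) = (548383 + 317070*(-1802430))*(0 + 1022977) = (548383 - 571496480100)*1022977 = -571495931717*1022977 = -584627193740061509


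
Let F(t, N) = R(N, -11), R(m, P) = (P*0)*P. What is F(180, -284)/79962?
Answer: 0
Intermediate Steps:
R(m, P) = 0 (R(m, P) = 0*P = 0)
F(t, N) = 0
F(180, -284)/79962 = 0/79962 = 0*(1/79962) = 0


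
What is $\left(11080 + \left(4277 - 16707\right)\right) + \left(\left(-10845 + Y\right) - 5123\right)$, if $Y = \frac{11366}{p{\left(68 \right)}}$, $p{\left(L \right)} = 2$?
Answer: $-11635$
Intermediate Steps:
$Y = 5683$ ($Y = \frac{11366}{2} = 11366 \cdot \frac{1}{2} = 5683$)
$\left(11080 + \left(4277 - 16707\right)\right) + \left(\left(-10845 + Y\right) - 5123\right) = \left(11080 + \left(4277 - 16707\right)\right) + \left(\left(-10845 + 5683\right) - 5123\right) = \left(11080 - 12430\right) - 10285 = -1350 - 10285 = -11635$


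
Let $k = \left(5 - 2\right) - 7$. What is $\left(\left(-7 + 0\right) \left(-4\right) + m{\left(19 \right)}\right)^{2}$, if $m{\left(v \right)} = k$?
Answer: $576$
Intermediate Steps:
$k = -4$ ($k = 3 - 7 = -4$)
$m{\left(v \right)} = -4$
$\left(\left(-7 + 0\right) \left(-4\right) + m{\left(19 \right)}\right)^{2} = \left(\left(-7 + 0\right) \left(-4\right) - 4\right)^{2} = \left(\left(-7\right) \left(-4\right) - 4\right)^{2} = \left(28 - 4\right)^{2} = 24^{2} = 576$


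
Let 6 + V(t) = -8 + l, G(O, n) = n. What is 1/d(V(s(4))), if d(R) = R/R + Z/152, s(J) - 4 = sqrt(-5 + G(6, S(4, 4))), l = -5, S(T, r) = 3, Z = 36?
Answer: 38/47 ≈ 0.80851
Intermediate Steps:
s(J) = 4 + I*sqrt(2) (s(J) = 4 + sqrt(-5 + 3) = 4 + sqrt(-2) = 4 + I*sqrt(2))
V(t) = -19 (V(t) = -6 + (-8 - 5) = -6 - 13 = -19)
d(R) = 47/38 (d(R) = R/R + 36/152 = 1 + 36*(1/152) = 1 + 9/38 = 47/38)
1/d(V(s(4))) = 1/(47/38) = 38/47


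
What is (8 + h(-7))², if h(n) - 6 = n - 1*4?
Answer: 9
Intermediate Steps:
h(n) = 2 + n (h(n) = 6 + (n - 1*4) = 6 + (n - 4) = 6 + (-4 + n) = 2 + n)
(8 + h(-7))² = (8 + (2 - 7))² = (8 - 5)² = 3² = 9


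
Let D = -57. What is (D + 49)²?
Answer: 64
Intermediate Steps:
(D + 49)² = (-57 + 49)² = (-8)² = 64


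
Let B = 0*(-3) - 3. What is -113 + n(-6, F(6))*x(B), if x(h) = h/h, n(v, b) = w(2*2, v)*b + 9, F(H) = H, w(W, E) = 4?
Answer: -80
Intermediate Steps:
B = -3 (B = 0 - 3 = -3)
n(v, b) = 9 + 4*b (n(v, b) = 4*b + 9 = 9 + 4*b)
x(h) = 1
-113 + n(-6, F(6))*x(B) = -113 + (9 + 4*6)*1 = -113 + (9 + 24)*1 = -113 + 33*1 = -113 + 33 = -80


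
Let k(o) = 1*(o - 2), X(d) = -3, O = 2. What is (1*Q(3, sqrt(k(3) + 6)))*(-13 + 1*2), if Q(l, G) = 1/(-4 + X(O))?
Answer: 11/7 ≈ 1.5714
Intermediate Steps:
k(o) = -2 + o (k(o) = 1*(-2 + o) = -2 + o)
Q(l, G) = -1/7 (Q(l, G) = 1/(-4 - 3) = 1/(-7) = -1/7)
(1*Q(3, sqrt(k(3) + 6)))*(-13 + 1*2) = (1*(-1/7))*(-13 + 1*2) = -(-13 + 2)/7 = -1/7*(-11) = 11/7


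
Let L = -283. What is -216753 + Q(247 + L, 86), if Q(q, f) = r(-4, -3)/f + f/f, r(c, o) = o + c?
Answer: -18640679/86 ≈ -2.1675e+5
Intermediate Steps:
r(c, o) = c + o
Q(q, f) = 1 - 7/f (Q(q, f) = (-4 - 3)/f + f/f = -7/f + 1 = 1 - 7/f)
-216753 + Q(247 + L, 86) = -216753 + (-7 + 86)/86 = -216753 + (1/86)*79 = -216753 + 79/86 = -18640679/86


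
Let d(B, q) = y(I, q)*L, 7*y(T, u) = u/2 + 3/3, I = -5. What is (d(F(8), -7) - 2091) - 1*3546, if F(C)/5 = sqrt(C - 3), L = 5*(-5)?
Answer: -78793/14 ≈ -5628.1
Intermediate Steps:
y(T, u) = 1/7 + u/14 (y(T, u) = (u/2 + 3/3)/7 = (u*(1/2) + 3*(1/3))/7 = (u/2 + 1)/7 = (1 + u/2)/7 = 1/7 + u/14)
L = -25
F(C) = 5*sqrt(-3 + C) (F(C) = 5*sqrt(C - 3) = 5*sqrt(-3 + C))
d(B, q) = -25/7 - 25*q/14 (d(B, q) = (1/7 + q/14)*(-25) = -25/7 - 25*q/14)
(d(F(8), -7) - 2091) - 1*3546 = ((-25/7 - 25/14*(-7)) - 2091) - 1*3546 = ((-25/7 + 25/2) - 2091) - 3546 = (125/14 - 2091) - 3546 = -29149/14 - 3546 = -78793/14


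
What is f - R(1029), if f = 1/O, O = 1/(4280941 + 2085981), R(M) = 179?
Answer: 6366743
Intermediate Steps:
O = 1/6366922 ≈ 1.5706e-7
f = 6366922 (f = 1/(1/6366922) = 6366922)
f - R(1029) = 6366922 - 1*179 = 6366922 - 179 = 6366743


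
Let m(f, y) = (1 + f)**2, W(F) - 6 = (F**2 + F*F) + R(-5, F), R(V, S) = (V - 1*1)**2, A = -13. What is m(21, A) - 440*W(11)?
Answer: -124476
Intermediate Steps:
R(V, S) = (-1 + V)**2 (R(V, S) = (V - 1)**2 = (-1 + V)**2)
W(F) = 42 + 2*F**2 (W(F) = 6 + ((F**2 + F*F) + (-1 - 5)**2) = 6 + ((F**2 + F**2) + (-6)**2) = 6 + (2*F**2 + 36) = 6 + (36 + 2*F**2) = 42 + 2*F**2)
m(21, A) - 440*W(11) = (1 + 21)**2 - 440*(42 + 2*11**2) = 22**2 - 440*(42 + 2*121) = 484 - 440*(42 + 242) = 484 - 440*284 = 484 - 124960 = -124476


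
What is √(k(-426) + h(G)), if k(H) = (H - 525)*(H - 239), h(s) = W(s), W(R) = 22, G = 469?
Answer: √632437 ≈ 795.26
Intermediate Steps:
h(s) = 22
k(H) = (-525 + H)*(-239 + H)
√(k(-426) + h(G)) = √((125475 + (-426)² - 764*(-426)) + 22) = √((125475 + 181476 + 325464) + 22) = √(632415 + 22) = √632437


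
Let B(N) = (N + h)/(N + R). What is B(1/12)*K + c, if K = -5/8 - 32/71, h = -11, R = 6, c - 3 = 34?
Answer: 1614209/41464 ≈ 38.930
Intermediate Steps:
c = 37 (c = 3 + 34 = 37)
K = -611/568 (K = -5*⅛ - 32*1/71 = -5/8 - 32/71 = -611/568 ≈ -1.0757)
B(N) = (-11 + N)/(6 + N) (B(N) = (N - 11)/(N + 6) = (-11 + N)/(6 + N))
B(1/12)*K + c = ((-11 + 1/12)/(6 + 1/12))*(-611/568) + 37 = (-131/12/(73/12))*(-611/568) + 37 = ((12/73)*(-131/12))*(-611/568) + 37 = -131/73*(-611/568) + 37 = 80041/41464 + 37 = 1614209/41464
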